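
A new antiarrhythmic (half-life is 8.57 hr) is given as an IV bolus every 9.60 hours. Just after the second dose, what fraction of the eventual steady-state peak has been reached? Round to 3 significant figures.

0.788

k = ln 2 / 8.57 = 0.08088 hr⁻¹
f_n = 1 − e^(−nkτ) = 1 − e^(−2 × 0.08088 × 9.60) = 1 − e^(−1.553) = 1 − 0.2116 ≈ 0.788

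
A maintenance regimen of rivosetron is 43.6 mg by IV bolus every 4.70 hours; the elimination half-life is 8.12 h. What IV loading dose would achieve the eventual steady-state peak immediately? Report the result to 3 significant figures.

k = ln 2 / 8.12 = 0.08536 h⁻¹
Accumulation ratio R = 1 / (1 − e^(−kτ)) = 1 / (1 − e^(−0.08536×4.70)) = 1 / (1 − 0.6695) = 3.026
Loading dose = maintenance dose × R = 43.6 × 3.026 ≈ 132 mg

132 mg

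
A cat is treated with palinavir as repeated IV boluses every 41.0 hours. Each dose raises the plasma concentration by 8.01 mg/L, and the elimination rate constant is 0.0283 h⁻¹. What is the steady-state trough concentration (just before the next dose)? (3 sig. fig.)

3.66 mg/L

Fraction remaining after one interval: e^(−kτ) = e^(−0.02830 × 41.0) = 0.3134
R = 1 / (1 − 0.3134) = 1.456
Css,max = 8.01 × 1.456 = 11.67 mg/L
Css,min = Css,max × e^(−kτ) = 11.67 × 0.3134 ≈ 3.66 mg/L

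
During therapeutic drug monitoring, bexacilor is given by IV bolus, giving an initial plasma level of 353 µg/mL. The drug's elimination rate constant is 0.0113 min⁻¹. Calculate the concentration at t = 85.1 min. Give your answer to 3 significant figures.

C(t) = C₀ e^(−kt) = 353 × e^(−0.01130 × 85.1) = 353 × e^(−0.9616) = 353 × 0.3823 ≈ 135 µg/mL

135 µg/mL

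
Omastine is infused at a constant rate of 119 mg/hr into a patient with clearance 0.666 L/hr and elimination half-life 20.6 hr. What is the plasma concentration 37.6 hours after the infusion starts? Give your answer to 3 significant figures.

Css = rate / CL = 119 / 0.666 = 178.7 mg/L
k = ln 2 / 20.6 = 0.03365 hr⁻¹
C(t) = Css (1 − e^(−kt)) = 178.7 × (1 − e^(−1.265)) = 178.7 × 0.7178 ≈ 128 mg/L

128 mg/L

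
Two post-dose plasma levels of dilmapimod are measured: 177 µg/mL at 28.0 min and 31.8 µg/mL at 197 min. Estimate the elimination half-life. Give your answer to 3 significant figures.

k = ln(C₁/C₂) / (t₂ − t₁) = ln(177/31.8) / (197 − 28.0)
  = 1.717 / 169.0 = 0.01016 min⁻¹
t½ = ln 2 / k = ln 2 / 0.01016 ≈ 68.2 minutes

68.2 minutes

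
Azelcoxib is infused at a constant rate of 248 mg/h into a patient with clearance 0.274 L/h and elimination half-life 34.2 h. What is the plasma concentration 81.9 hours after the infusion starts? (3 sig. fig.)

Css = rate / CL = 248 / 0.274 = 905.1 mg/L
k = ln 2 / 34.2 = 0.02027 h⁻¹
C(t) = Css (1 − e^(−kt)) = 905.1 × (1 − e^(−1.660)) = 905.1 × 0.8098 ≈ 733 mg/L

733 mg/L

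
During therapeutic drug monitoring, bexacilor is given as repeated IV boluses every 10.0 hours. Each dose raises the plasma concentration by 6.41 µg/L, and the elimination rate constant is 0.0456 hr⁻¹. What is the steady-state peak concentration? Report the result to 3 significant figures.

Fraction remaining after one interval: e^(−kτ) = e^(−0.04560 × 10.0) = 0.6338
R = 1 / (1 − 0.6338) = 2.731
Css,max = 6.41 × 2.731 ≈ 17.5 µg/L

17.5 µg/L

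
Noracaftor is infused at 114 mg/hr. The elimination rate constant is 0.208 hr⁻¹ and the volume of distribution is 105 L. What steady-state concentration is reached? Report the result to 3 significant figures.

5.22 mg/L

CL = k · V = 0.208 × 105 = 21.84 L/hr
Css = rate / CL = 114 / 21.84 ≈ 5.22 mg/L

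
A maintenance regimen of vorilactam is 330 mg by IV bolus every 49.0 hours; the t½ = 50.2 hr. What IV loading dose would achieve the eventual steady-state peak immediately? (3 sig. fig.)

671 mg

k = ln 2 / 50.2 = 0.01381 hr⁻¹
Accumulation ratio R = 1 / (1 − e^(−kτ)) = 1 / (1 − e^(−0.01381×49.0)) = 1 / (1 − 0.5084) = 2.034
Loading dose = maintenance dose × R = 330 × 2.034 ≈ 671 mg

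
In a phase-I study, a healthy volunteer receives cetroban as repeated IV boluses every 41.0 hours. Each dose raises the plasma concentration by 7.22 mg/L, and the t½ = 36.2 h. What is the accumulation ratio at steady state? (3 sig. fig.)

k = ln 2 / 36.2 = 0.01915 h⁻¹
Fraction remaining after one interval: e^(−kτ) = e^(−0.01915 × 41.0) = 0.4561
R = 1 / (1 − 0.4561) = 1 / 0.5439 ≈ 1.84

1.84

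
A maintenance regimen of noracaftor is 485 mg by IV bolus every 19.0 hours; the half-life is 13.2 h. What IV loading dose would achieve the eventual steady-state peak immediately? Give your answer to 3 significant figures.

k = ln 2 / 13.2 = 0.05251 h⁻¹
Accumulation ratio R = 1 / (1 − e^(−kτ)) = 1 / (1 − e^(−0.05251×19.0)) = 1 / (1 − 0.3687) = 1.584
Loading dose = maintenance dose × R = 485 × 1.584 ≈ 768 mg

768 mg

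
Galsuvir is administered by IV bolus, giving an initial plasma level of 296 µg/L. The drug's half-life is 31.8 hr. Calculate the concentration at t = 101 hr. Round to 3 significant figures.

k = ln 2 / 31.8 = 0.02180 hr⁻¹
C(t) = C₀ e^(−kt) = 296 × e^(−0.02180 × 101) = 296 × e^(−2.202) = 296 × 0.1106 ≈ 32.7 µg/L

32.7 µg/L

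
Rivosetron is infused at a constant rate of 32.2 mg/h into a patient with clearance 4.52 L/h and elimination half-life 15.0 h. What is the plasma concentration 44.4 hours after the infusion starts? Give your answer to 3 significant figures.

Css = rate / CL = 32.2 / 4.52 = 7.124 µg/mL
k = ln 2 / 15.0 = 0.04621 h⁻¹
C(t) = Css (1 − e^(−kt)) = 7.124 × (1 − e^(−2.052)) = 7.124 × 0.8715 ≈ 6.21 µg/mL

6.21 µg/mL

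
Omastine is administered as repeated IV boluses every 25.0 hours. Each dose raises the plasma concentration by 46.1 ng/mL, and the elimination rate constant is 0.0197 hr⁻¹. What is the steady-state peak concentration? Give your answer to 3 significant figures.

119 ng/mL

Fraction remaining after one interval: e^(−kτ) = e^(−0.01970 × 25.0) = 0.6111
R = 1 / (1 − 0.6111) = 2.571
Css,max = 46.1 × 2.571 ≈ 119 ng/mL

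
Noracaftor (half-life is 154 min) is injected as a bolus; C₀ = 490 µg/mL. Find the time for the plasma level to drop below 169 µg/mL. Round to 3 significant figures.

k = ln 2 / 154 = 0.004501 min⁻¹
C(t) = C₀ e^(−kt)  ⇒  t = ln(C₀/C) / k
t = ln(490/169) / 0.004501 = 1.065 / 0.004501 ≈ 237 minutes

237 minutes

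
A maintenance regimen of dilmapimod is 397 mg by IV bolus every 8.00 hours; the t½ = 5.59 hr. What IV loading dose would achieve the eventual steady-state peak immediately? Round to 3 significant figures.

631 mg

k = ln 2 / 5.59 = 0.1240 hr⁻¹
Accumulation ratio R = 1 / (1 − e^(−kτ)) = 1 / (1 − e^(−0.1240×8.00)) = 1 / (1 − 0.3708) = 1.589
Loading dose = maintenance dose × R = 397 × 1.589 ≈ 631 mg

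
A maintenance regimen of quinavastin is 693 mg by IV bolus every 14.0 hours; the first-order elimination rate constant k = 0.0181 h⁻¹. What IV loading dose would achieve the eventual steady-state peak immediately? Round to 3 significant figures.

Accumulation ratio R = 1 / (1 − e^(−kτ)) = 1 / (1 − e^(−0.01810×14.0)) = 1 / (1 − 0.7762) = 4.467
Loading dose = maintenance dose × R = 693 × 4.467 ≈ 3100 mg

3100 mg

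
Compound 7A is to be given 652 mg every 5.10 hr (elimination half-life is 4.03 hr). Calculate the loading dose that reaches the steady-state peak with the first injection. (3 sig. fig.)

1120 mg

k = ln 2 / 4.03 = 0.1720 hr⁻¹
Accumulation ratio R = 1 / (1 − e^(−kτ)) = 1 / (1 − e^(−0.1720×5.10)) = 1 / (1 − 0.4160) = 1.712
Loading dose = maintenance dose × R = 652 × 1.712 ≈ 1120 mg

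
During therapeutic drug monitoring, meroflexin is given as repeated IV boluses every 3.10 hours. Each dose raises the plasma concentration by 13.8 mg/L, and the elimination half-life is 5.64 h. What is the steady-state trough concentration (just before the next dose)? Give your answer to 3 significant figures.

29.8 mg/L

k = ln 2 / 5.64 = 0.1229 h⁻¹
Fraction remaining after one interval: e^(−kτ) = e^(−0.1229 × 3.10) = 0.6832
R = 1 / (1 − 0.6832) = 3.156
Css,max = 13.8 × 3.156 = 43.56 mg/L
Css,min = Css,max × e^(−kτ) = 43.56 × 0.6832 ≈ 29.8 mg/L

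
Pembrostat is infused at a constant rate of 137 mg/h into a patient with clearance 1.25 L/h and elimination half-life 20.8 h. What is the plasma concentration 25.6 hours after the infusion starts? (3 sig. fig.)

Css = rate / CL = 137 / 1.25 = 109.6 mg/L
k = ln 2 / 20.8 = 0.03332 h⁻¹
C(t) = Css (1 − e^(−kt)) = 109.6 × (1 − e^(−0.8531)) = 109.6 × 0.5739 ≈ 62.9 mg/L

62.9 mg/L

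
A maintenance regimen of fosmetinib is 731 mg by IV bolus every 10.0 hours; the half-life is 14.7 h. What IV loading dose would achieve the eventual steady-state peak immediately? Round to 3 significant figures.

k = ln 2 / 14.7 = 0.04715 h⁻¹
Accumulation ratio R = 1 / (1 − e^(−kτ)) = 1 / (1 − e^(−0.04715×10.0)) = 1 / (1 − 0.6240) = 2.660
Loading dose = maintenance dose × R = 731 × 2.660 ≈ 1940 mg

1940 mg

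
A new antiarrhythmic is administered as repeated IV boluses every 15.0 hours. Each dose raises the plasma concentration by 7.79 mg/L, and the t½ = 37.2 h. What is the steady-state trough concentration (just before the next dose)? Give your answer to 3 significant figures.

k = ln 2 / 37.2 = 0.01863 h⁻¹
Fraction remaining after one interval: e^(−kτ) = e^(−0.01863 × 15.0) = 0.7562
R = 1 / (1 − 0.7562) = 4.101
Css,max = 7.79 × 4.101 = 31.95 mg/L
Css,min = Css,max × e^(−kτ) = 31.95 × 0.7562 ≈ 24.2 mg/L

24.2 mg/L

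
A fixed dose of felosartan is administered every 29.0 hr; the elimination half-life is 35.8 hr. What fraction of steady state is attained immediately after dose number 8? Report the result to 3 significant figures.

k = ln 2 / 35.8 = 0.01936 hr⁻¹
f_n = 1 − e^(−nkτ) = 1 − e^(−8 × 0.01936 × 29.0) = 1 − e^(−4.492) = 1 − 0.01120 ≈ 0.989

0.989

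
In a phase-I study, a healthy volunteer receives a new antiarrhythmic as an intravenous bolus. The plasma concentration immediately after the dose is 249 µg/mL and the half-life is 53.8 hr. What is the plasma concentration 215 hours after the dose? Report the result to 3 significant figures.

15.6 µg/mL

k = ln 2 / 53.8 = 0.01288 hr⁻¹
C(t) = C₀ e^(−kt) = 249 × e^(−0.01288 × 215) = 249 × e^(−2.770) = 249 × 0.06266 ≈ 15.6 µg/mL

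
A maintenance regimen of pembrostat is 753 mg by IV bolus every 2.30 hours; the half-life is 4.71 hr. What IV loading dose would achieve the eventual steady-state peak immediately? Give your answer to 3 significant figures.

2620 mg

k = ln 2 / 4.71 = 0.1472 hr⁻¹
Accumulation ratio R = 1 / (1 − e^(−kτ)) = 1 / (1 − e^(−0.1472×2.30)) = 1 / (1 − 0.7129) = 3.483
Loading dose = maintenance dose × R = 753 × 3.483 ≈ 2620 mg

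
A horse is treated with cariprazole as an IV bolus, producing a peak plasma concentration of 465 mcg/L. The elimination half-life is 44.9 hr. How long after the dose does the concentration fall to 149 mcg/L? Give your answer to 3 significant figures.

k = ln 2 / 44.9 = 0.01544 hr⁻¹
C(t) = C₀ e^(−kt)  ⇒  t = ln(C₀/C) / k
t = ln(465/149) / 0.01544 = 1.138 / 0.01544 ≈ 73.7 hours

73.7 hours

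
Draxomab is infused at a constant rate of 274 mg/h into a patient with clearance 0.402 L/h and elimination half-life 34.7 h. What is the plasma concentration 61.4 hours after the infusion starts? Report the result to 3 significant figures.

482 µg/mL

Css = rate / CL = 274 / 0.402 = 681.6 µg/mL
k = ln 2 / 34.7 = 0.01998 h⁻¹
C(t) = Css (1 − e^(−kt)) = 681.6 × (1 − e^(−1.226)) = 681.6 × 0.7067 ≈ 482 µg/mL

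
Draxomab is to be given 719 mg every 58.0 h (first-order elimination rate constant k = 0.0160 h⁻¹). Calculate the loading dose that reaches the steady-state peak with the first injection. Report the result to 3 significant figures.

Accumulation ratio R = 1 / (1 − e^(−kτ)) = 1 / (1 − e^(−0.01600×58.0)) = 1 / (1 − 0.3953) = 1.654
Loading dose = maintenance dose × R = 719 × 1.654 ≈ 1190 mg

1190 mg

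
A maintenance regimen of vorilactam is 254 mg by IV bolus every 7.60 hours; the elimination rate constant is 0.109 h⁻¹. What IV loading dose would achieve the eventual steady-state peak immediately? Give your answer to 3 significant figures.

451 mg

Accumulation ratio R = 1 / (1 − e^(−kτ)) = 1 / (1 − e^(−0.1090×7.60)) = 1 / (1 − 0.4367) = 1.775
Loading dose = maintenance dose × R = 254 × 1.775 ≈ 451 mg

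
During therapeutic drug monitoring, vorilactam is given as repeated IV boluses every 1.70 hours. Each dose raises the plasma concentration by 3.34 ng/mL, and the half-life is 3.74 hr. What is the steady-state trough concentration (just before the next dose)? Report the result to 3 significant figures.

9.02 ng/mL

k = ln 2 / 3.74 = 0.1853 hr⁻¹
Fraction remaining after one interval: e^(−kτ) = e^(−0.1853 × 1.70) = 0.7297
R = 1 / (1 − 0.7297) = 3.700
Css,max = 3.34 × 3.700 = 12.36 ng/mL
Css,min = Css,max × e^(−kτ) = 12.36 × 0.7297 ≈ 9.02 ng/mL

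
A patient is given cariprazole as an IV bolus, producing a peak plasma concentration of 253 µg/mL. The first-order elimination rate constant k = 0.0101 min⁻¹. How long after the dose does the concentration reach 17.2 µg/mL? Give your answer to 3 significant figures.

266 minutes

C(t) = C₀ e^(−kt)  ⇒  t = ln(C₀/C) / k
t = ln(253/17.2) / 0.01010 = 2.688 / 0.01010 ≈ 266 minutes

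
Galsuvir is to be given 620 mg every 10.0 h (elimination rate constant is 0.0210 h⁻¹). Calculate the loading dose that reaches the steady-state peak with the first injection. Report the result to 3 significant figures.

3270 mg

Accumulation ratio R = 1 / (1 − e^(−kτ)) = 1 / (1 − e^(−0.02100×10.0)) = 1 / (1 − 0.8106) = 5.279
Loading dose = maintenance dose × R = 620 × 5.279 ≈ 3270 mg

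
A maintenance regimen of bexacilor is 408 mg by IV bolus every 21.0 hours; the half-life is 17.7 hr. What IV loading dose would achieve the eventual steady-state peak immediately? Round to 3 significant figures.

728 mg

k = ln 2 / 17.7 = 0.03916 hr⁻¹
Accumulation ratio R = 1 / (1 − e^(−kτ)) = 1 / (1 − e^(−0.03916×21.0)) = 1 / (1 − 0.4394) = 1.784
Loading dose = maintenance dose × R = 408 × 1.784 ≈ 728 mg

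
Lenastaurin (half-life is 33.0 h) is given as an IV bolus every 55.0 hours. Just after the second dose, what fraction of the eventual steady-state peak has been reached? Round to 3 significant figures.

0.901

k = ln 2 / 33.0 = 0.02100 h⁻¹
f_n = 1 − e^(−nkτ) = 1 − e^(−2 × 0.02100 × 55.0) = 1 − e^(−2.310) = 1 − 0.09921 ≈ 0.901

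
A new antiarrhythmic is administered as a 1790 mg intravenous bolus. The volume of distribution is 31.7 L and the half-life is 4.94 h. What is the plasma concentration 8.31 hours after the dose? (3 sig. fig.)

17.6 µg/mL

C₀ = dose / V = 1790 / 31.7 = 56.47 µg/mL
k = ln 2 / 4.94 = 0.1403 h⁻¹
C(t) = C₀ e^(−kt) = 56.47 × e^(−0.1403 × 8.31) = 56.47 × e^(−1.166) = 56.47 × 0.3116 ≈ 17.6 µg/mL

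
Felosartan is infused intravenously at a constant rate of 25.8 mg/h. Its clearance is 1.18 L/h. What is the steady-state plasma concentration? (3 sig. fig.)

21.9 mg/L

Css = infusion rate / CL = 25.8 / 1.18 ≈ 21.9 mg/L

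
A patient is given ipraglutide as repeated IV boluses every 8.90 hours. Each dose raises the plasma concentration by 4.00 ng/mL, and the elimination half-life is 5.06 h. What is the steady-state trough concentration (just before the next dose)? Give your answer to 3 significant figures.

1.68 ng/mL

k = ln 2 / 5.06 = 0.1370 h⁻¹
Fraction remaining after one interval: e^(−kτ) = e^(−0.1370 × 8.90) = 0.2955
R = 1 / (1 − 0.2955) = 1.419
Css,max = 4.00 × 1.419 = 5.678 ng/mL
Css,min = Css,max × e^(−kτ) = 5.678 × 0.2955 ≈ 1.68 ng/mL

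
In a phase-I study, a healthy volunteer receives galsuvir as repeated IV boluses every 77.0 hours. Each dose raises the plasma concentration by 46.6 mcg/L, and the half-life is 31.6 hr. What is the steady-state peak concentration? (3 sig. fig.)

k = ln 2 / 31.6 = 0.02194 hr⁻¹
Fraction remaining after one interval: e^(−kτ) = e^(−0.02194 × 77.0) = 0.1847
R = 1 / (1 − 0.1847) = 1.227
Css,max = 46.6 × 1.227 ≈ 57.2 mcg/L

57.2 mcg/L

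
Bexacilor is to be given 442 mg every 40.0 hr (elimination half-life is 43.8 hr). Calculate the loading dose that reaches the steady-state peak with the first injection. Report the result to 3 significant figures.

k = ln 2 / 43.8 = 0.01583 hr⁻¹
Accumulation ratio R = 1 / (1 − e^(−kτ)) = 1 / (1 − e^(−0.01583×40.0)) = 1 / (1 − 0.5310) = 2.132
Loading dose = maintenance dose × R = 442 × 2.132 ≈ 942 mg

942 mg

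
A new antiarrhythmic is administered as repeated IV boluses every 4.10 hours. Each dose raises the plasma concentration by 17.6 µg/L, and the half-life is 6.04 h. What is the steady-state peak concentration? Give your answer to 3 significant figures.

k = ln 2 / 6.04 = 0.1148 h⁻¹
Fraction remaining after one interval: e^(−kτ) = e^(−0.1148 × 4.10) = 0.6247
R = 1 / (1 − 0.6247) = 2.664
Css,max = 17.6 × 2.664 ≈ 46.9 µg/L

46.9 µg/L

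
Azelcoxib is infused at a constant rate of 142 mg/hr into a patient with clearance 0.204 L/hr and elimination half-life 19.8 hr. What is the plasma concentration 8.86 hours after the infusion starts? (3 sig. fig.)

Css = rate / CL = 142 / 0.204 = 696.1 mg/L
k = ln 2 / 19.8 = 0.03501 hr⁻¹
C(t) = Css (1 − e^(−kt)) = 696.1 × (1 − e^(−0.3102)) = 696.1 × 0.2667 ≈ 186 mg/L

186 mg/L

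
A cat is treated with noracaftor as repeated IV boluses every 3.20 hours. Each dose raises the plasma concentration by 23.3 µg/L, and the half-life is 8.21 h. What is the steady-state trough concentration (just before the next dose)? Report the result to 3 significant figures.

k = ln 2 / 8.21 = 0.08443 h⁻¹
Fraction remaining after one interval: e^(−kτ) = e^(−0.08443 × 3.20) = 0.7633
R = 1 / (1 − 0.7633) = 4.224
Css,max = 23.3 × 4.224 = 98.42 µg/L
Css,min = Css,max × e^(−kτ) = 98.42 × 0.7633 ≈ 75.1 µg/L

75.1 µg/L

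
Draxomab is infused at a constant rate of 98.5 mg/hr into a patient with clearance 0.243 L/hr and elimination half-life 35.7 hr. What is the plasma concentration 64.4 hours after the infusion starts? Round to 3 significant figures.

289 mg/L

Css = rate / CL = 98.5 / 0.243 = 405.3 mg/L
k = ln 2 / 35.7 = 0.01942 hr⁻¹
C(t) = Css (1 − e^(−kt)) = 405.3 × (1 − e^(−1.250)) = 405.3 × 0.7136 ≈ 289 mg/L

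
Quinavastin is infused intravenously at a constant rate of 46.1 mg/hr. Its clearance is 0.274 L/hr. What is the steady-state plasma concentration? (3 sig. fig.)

168 µg/mL

Css = infusion rate / CL = 46.1 / 0.274 ≈ 168 µg/mL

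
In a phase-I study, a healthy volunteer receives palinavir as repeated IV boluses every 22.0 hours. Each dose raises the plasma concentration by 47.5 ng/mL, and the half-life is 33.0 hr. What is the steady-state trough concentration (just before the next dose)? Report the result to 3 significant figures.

k = ln 2 / 33.0 = 0.02100 hr⁻¹
Fraction remaining after one interval: e^(−kτ) = e^(−0.02100 × 22.0) = 0.6300
R = 1 / (1 − 0.6300) = 2.702
Css,max = 47.5 × 2.702 = 128.4 ng/mL
Css,min = Css,max × e^(−kτ) = 128.4 × 0.6300 ≈ 80.9 ng/mL

80.9 ng/mL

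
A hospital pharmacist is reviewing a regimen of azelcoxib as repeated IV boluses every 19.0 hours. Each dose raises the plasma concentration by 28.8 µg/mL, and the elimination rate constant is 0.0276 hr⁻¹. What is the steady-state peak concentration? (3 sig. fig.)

70.6 µg/mL

Fraction remaining after one interval: e^(−kτ) = e^(−0.02760 × 19.0) = 0.5919
R = 1 / (1 − 0.5919) = 2.450
Css,max = 28.8 × 2.450 ≈ 70.6 µg/mL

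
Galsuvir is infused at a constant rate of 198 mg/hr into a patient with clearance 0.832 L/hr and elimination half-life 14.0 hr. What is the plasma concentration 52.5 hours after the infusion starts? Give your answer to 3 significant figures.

220 mg/L

Css = rate / CL = 198 / 0.832 = 238.0 mg/L
k = ln 2 / 14.0 = 0.04951 hr⁻¹
C(t) = Css (1 − e^(−kt)) = 238.0 × (1 − e^(−2.599)) = 238.0 × 0.9257 ≈ 220 mg/L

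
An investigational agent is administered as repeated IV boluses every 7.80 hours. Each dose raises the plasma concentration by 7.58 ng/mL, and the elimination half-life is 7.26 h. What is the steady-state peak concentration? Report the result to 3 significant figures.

14.4 ng/mL

k = ln 2 / 7.26 = 0.09547 h⁻¹
Fraction remaining after one interval: e^(−kτ) = e^(−0.09547 × 7.80) = 0.4749
R = 1 / (1 − 0.4749) = 1.904
Css,max = 7.58 × 1.904 ≈ 14.4 ng/mL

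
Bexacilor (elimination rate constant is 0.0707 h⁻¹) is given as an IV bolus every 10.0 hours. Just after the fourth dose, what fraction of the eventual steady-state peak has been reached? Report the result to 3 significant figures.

f_n = 1 − e^(−nkτ) = 1 − e^(−4 × 0.07070 × 10.0) = 1 − e^(−2.828) = 1 − 0.05913 ≈ 0.941

0.941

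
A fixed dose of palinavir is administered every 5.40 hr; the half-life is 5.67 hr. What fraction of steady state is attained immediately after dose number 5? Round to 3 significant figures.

0.963

k = ln 2 / 5.67 = 0.1222 hr⁻¹
f_n = 1 − e^(−nkτ) = 1 − e^(−5 × 0.1222 × 5.40) = 1 − e^(−3.301) = 1 − 0.03686 ≈ 0.963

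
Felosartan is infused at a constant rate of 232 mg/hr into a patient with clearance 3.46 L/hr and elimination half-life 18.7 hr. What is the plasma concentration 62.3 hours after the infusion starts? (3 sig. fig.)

60.4 µg/mL

Css = rate / CL = 232 / 3.46 = 67.05 µg/mL
k = ln 2 / 18.7 = 0.03707 hr⁻¹
C(t) = Css (1 − e^(−kt)) = 67.05 × (1 − e^(−2.309)) = 67.05 × 0.9007 ≈ 60.4 µg/mL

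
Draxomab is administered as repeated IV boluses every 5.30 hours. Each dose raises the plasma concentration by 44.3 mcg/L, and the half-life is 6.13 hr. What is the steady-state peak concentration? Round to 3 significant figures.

k = ln 2 / 6.13 = 0.1131 hr⁻¹
Fraction remaining after one interval: e^(−kτ) = e^(−0.1131 × 5.30) = 0.5492
R = 1 / (1 − 0.5492) = 2.218
Css,max = 44.3 × 2.218 ≈ 98.3 mcg/L

98.3 mcg/L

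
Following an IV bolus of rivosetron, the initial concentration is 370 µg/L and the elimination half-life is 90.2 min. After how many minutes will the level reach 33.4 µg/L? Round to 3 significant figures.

k = ln 2 / 90.2 = 0.007685 min⁻¹
C(t) = C₀ e^(−kt)  ⇒  t = ln(C₀/C) / k
t = ln(370/33.4) / 0.007685 = 2.405 / 0.007685 ≈ 313 minutes

313 minutes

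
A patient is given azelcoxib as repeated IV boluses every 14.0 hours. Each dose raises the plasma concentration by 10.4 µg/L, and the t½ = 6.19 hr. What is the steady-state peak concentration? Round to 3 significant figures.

k = ln 2 / 6.19 = 0.1120 hr⁻¹
Fraction remaining after one interval: e^(−kτ) = e^(−0.1120 × 14.0) = 0.2085
R = 1 / (1 − 0.2085) = 1.263
Css,max = 10.4 × 1.263 ≈ 13.1 µg/L

13.1 µg/L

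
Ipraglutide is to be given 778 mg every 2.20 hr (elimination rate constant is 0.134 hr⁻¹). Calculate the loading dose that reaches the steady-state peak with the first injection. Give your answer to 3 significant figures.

Accumulation ratio R = 1 / (1 − e^(−kτ)) = 1 / (1 − e^(−0.1340×2.20)) = 1 / (1 − 0.7447) = 3.917
Loading dose = maintenance dose × R = 778 × 3.917 ≈ 3050 mg

3050 mg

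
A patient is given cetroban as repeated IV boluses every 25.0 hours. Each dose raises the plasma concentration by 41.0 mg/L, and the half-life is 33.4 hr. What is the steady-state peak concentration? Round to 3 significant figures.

101 mg/L

k = ln 2 / 33.4 = 0.02075 hr⁻¹
Fraction remaining after one interval: e^(−kτ) = e^(−0.02075 × 25.0) = 0.5952
R = 1 / (1 − 0.5952) = 2.470
Css,max = 41.0 × 2.470 ≈ 101 mg/L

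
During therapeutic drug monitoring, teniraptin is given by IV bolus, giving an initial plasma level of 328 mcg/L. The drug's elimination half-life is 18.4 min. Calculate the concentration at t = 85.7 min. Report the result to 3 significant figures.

13.0 mcg/L

k = ln 2 / 18.4 = 0.03767 min⁻¹
85.7 min is 4.658 half-lives, so C = 328 × (1/2)^4.658 = 328 × 0.03962 ≈ 13.0 mcg/L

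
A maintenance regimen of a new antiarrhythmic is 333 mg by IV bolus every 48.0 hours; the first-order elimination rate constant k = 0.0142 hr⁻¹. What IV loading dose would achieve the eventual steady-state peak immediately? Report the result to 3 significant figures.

Accumulation ratio R = 1 / (1 − e^(−kτ)) = 1 / (1 − e^(−0.01420×48.0)) = 1 / (1 − 0.5058) = 2.024
Loading dose = maintenance dose × R = 333 × 2.024 ≈ 674 mg

674 mg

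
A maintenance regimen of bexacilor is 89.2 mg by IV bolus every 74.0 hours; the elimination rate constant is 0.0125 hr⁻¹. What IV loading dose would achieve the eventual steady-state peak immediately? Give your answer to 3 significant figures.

148 mg

Accumulation ratio R = 1 / (1 − e^(−kτ)) = 1 / (1 − e^(−0.01250×74.0)) = 1 / (1 − 0.3965) = 1.657
Loading dose = maintenance dose × R = 89.2 × 1.657 ≈ 148 mg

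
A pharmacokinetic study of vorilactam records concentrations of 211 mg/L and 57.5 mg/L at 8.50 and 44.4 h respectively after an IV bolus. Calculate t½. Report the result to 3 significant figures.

k = ln(C₁/C₂) / (t₂ − t₁) = ln(211/57.5) / (44.4 − 8.50)
  = 1.300 / 35.90 = 0.03621 h⁻¹
t½ = ln 2 / k = ln 2 / 0.03621 ≈ 19.1 hours

19.1 hours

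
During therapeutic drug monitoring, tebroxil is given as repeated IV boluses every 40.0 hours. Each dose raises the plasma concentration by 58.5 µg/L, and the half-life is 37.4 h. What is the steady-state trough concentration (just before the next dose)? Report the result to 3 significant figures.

k = ln 2 / 37.4 = 0.01853 h⁻¹
Fraction remaining after one interval: e^(−kτ) = e^(−0.01853 × 40.0) = 0.4765
R = 1 / (1 − 0.4765) = 1.910
Css,max = 58.5 × 1.910 = 111.7 µg/L
Css,min = Css,max × e^(−kτ) = 111.7 × 0.4765 ≈ 53.2 µg/L

53.2 µg/L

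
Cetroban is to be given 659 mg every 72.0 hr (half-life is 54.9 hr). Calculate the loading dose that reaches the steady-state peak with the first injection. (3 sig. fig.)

1100 mg

k = ln 2 / 54.9 = 0.01263 hr⁻¹
Accumulation ratio R = 1 / (1 − e^(−kτ)) = 1 / (1 − e^(−0.01263×72.0)) = 1 / (1 − 0.4029) = 1.675
Loading dose = maintenance dose × R = 659 × 1.675 ≈ 1100 mg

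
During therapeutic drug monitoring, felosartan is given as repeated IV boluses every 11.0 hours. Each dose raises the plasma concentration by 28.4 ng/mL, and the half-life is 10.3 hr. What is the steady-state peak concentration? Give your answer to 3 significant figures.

54.3 ng/mL

k = ln 2 / 10.3 = 0.06730 hr⁻¹
Fraction remaining after one interval: e^(−kτ) = e^(−0.06730 × 11.0) = 0.4770
R = 1 / (1 − 0.4770) = 1.912
Css,max = 28.4 × 1.912 ≈ 54.3 ng/mL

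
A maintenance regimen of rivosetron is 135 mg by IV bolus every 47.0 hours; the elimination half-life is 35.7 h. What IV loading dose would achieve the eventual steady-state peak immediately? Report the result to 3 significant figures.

k = ln 2 / 35.7 = 0.01942 h⁻¹
Accumulation ratio R = 1 / (1 − e^(−kτ)) = 1 / (1 − e^(−0.01942×47.0)) = 1 / (1 − 0.4015) = 1.671
Loading dose = maintenance dose × R = 135 × 1.671 ≈ 226 mg

226 mg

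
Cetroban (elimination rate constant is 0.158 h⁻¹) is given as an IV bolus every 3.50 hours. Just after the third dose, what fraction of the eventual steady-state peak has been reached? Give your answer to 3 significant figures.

0.810

f_n = 1 − e^(−nkτ) = 1 − e^(−3 × 0.1580 × 3.50) = 1 − e^(−1.659) = 1 − 0.1903 ≈ 0.810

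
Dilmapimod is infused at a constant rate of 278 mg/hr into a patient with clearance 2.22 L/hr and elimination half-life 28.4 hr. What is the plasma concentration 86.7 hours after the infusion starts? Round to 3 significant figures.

Css = rate / CL = 278 / 2.22 = 125.2 µg/mL
k = ln 2 / 28.4 = 0.02441 hr⁻¹
C(t) = Css (1 − e^(−kt)) = 125.2 × (1 − e^(−2.116)) = 125.2 × 0.8795 ≈ 110 µg/mL

110 µg/mL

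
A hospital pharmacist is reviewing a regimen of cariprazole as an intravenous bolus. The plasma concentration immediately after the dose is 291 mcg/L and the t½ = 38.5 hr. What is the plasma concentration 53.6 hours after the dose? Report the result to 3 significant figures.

k = ln 2 / 38.5 = 0.01800 hr⁻¹
C(t) = C₀ e^(−kt) = 291 × e^(−0.01800 × 53.6) = 291 × e^(−0.9650) = 291 × 0.3810 ≈ 111 mcg/L

111 mcg/L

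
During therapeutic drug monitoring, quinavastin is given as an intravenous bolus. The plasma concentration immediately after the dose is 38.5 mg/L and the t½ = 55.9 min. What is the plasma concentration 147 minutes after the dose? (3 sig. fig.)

k = ln 2 / 55.9 = 0.01240 min⁻¹
147 min is 2.630 half-lives, so C = 38.5 × (1/2)^2.630 = 38.5 × 0.1616 ≈ 6.22 mg/L

6.22 mg/L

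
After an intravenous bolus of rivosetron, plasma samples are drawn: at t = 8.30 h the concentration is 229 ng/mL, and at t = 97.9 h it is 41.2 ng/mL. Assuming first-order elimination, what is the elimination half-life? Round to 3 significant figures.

k = ln(C₁/C₂) / (t₂ − t₁) = ln(229/41.2) / (97.9 − 8.30)
  = 1.715 / 89.60 = 0.01914 h⁻¹
t½ = ln 2 / k = ln 2 / 0.01914 ≈ 36.2 hours

36.2 hours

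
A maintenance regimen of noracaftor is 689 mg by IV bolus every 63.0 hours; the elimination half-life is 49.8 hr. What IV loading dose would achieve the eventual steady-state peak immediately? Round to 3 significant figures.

k = ln 2 / 49.8 = 0.01392 hr⁻¹
Accumulation ratio R = 1 / (1 − e^(−kτ)) = 1 / (1 − e^(−0.01392×63.0)) = 1 / (1 − 0.4161) = 1.713
Loading dose = maintenance dose × R = 689 × 1.713 ≈ 1180 mg

1180 mg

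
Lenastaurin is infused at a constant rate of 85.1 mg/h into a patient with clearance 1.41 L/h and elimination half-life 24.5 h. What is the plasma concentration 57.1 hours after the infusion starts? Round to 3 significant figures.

Css = rate / CL = 85.1 / 1.41 = 60.35 µg/mL
k = ln 2 / 24.5 = 0.02829 h⁻¹
C(t) = Css (1 − e^(−kt)) = 60.35 × (1 − e^(−1.615)) = 60.35 × 0.8012 ≈ 48.4 µg/mL

48.4 µg/mL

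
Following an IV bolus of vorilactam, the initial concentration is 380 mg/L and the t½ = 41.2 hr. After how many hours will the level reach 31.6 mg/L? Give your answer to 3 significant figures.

k = ln 2 / 41.2 = 0.01682 hr⁻¹
C(t) = C₀ e^(−kt)  ⇒  t = ln(C₀/C) / k
t = ln(380/31.6) / 0.01682 = 2.487 / 0.01682 ≈ 148 hours

148 hours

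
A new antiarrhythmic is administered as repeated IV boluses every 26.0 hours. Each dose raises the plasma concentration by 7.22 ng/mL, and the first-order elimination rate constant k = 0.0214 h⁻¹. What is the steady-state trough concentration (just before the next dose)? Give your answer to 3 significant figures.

Fraction remaining after one interval: e^(−kτ) = e^(−0.02140 × 26.0) = 0.5733
R = 1 / (1 − 0.5733) = 2.343
Css,max = 7.22 × 2.343 = 16.92 ng/mL
Css,min = Css,max × e^(−kτ) = 16.92 × 0.5733 ≈ 9.70 ng/mL

9.70 ng/mL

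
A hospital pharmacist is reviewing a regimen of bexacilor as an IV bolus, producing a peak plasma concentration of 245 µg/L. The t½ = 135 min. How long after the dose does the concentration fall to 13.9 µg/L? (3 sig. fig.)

559 minutes

k = ln 2 / 135 = 0.005134 min⁻¹
C(t) = C₀ e^(−kt)  ⇒  t = ln(C₀/C) / k
t = ln(245/13.9) / 0.005134 = 2.869 / 0.005134 ≈ 559 minutes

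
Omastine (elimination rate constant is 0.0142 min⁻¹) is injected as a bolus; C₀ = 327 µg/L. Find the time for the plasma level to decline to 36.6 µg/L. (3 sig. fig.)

C(t) = C₀ e^(−kt)  ⇒  t = ln(C₀/C) / k
t = ln(327/36.6) / 0.01420 = 2.190 / 0.01420 ≈ 154 minutes

154 minutes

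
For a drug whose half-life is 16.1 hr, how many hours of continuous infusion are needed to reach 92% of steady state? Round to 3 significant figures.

58.7 hours

k = ln 2 / 16.1 = 0.04305 hr⁻¹
f = 1 − e^(−kt)  ⇒  t = −ln(1 − f) / k
t = −ln(1 − 0.92) / 0.04305 = 2.526 / 0.04305 ≈ 58.7 hours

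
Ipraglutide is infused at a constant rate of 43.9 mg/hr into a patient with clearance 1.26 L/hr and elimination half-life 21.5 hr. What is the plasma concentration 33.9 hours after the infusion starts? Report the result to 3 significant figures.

Css = rate / CL = 43.9 / 1.26 = 34.84 µg/mL
k = ln 2 / 21.5 = 0.03224 hr⁻¹
C(t) = Css (1 − e^(−kt)) = 34.84 × (1 − e^(−1.093)) = 34.84 × 0.6648 ≈ 23.2 µg/mL

23.2 µg/mL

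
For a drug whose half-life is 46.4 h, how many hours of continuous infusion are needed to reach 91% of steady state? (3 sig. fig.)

k = ln 2 / 46.4 = 0.01494 h⁻¹
f = 1 − e^(−kt)  ⇒  t = −ln(1 − f) / k
t = −ln(1 − 0.91) / 0.01494 = 2.408 / 0.01494 ≈ 161 hours

161 hours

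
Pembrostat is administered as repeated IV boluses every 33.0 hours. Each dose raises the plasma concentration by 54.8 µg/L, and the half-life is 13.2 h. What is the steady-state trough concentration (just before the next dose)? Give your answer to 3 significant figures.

11.8 µg/L

k = ln 2 / 13.2 = 0.05251 h⁻¹
Fraction remaining after one interval: e^(−kτ) = e^(−0.05251 × 33.0) = 0.1768
R = 1 / (1 − 0.1768) = 1.215
Css,max = 54.8 × 1.215 = 66.57 µg/L
Css,min = Css,max × e^(−kτ) = 66.57 × 0.1768 ≈ 11.8 µg/L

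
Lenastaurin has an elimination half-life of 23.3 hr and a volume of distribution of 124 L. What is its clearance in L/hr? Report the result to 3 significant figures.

3.69 L/hr

k = ln 2 / t½ = ln 2 / 23.3 = 0.02975 hr⁻¹
CL = k · V = 0.02975 × 124 ≈ 3.69 L/hr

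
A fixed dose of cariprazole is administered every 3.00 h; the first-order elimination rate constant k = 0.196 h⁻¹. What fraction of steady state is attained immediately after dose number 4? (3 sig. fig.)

0.905

f_n = 1 − e^(−nkτ) = 1 − e^(−4 × 0.1960 × 3.00) = 1 − e^(−2.352) = 1 − 0.09518 ≈ 0.905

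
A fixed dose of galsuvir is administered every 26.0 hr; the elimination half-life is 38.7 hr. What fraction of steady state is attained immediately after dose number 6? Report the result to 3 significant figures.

k = ln 2 / 38.7 = 0.01791 hr⁻¹
f_n = 1 − e^(−nkτ) = 1 − e^(−6 × 0.01791 × 26.0) = 1 − e^(−2.794) = 1 − 0.06117 ≈ 0.939

0.939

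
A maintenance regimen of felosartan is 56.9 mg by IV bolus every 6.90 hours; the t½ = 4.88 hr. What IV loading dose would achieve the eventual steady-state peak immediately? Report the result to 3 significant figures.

k = ln 2 / 4.88 = 0.1420 hr⁻¹
Accumulation ratio R = 1 / (1 − e^(−kτ)) = 1 / (1 − e^(−0.1420×6.90)) = 1 / (1 − 0.3753) = 1.601
Loading dose = maintenance dose × R = 56.9 × 1.601 ≈ 91.1 mg

91.1 mg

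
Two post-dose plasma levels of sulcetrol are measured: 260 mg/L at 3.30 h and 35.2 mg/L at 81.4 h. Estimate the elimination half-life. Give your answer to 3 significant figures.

27.1 hours

k = ln(C₁/C₂) / (t₂ − t₁) = ln(260/35.2) / (81.4 − 3.30)
  = 2.000 / 78.10 = 0.02560 h⁻¹
t½ = ln 2 / k = ln 2 / 0.02560 ≈ 27.1 hours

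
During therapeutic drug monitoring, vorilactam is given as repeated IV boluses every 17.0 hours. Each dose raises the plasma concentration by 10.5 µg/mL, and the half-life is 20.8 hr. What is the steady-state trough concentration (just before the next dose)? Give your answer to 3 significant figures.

k = ln 2 / 20.8 = 0.03332 hr⁻¹
Fraction remaining after one interval: e^(−kτ) = e^(−0.03332 × 17.0) = 0.5675
R = 1 / (1 − 0.5675) = 2.312
Css,max = 10.5 × 2.312 = 24.28 µg/mL
Css,min = Css,max × e^(−kτ) = 24.28 × 0.5675 ≈ 13.8 µg/mL

13.8 µg/mL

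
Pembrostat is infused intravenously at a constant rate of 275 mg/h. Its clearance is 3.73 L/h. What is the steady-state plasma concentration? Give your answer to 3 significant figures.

Css = infusion rate / CL = 275 / 3.73 ≈ 73.7 mg/L

73.7 mg/L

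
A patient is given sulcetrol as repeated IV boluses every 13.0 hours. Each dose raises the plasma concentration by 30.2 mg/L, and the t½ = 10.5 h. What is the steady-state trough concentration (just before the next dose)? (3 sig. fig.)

22.2 mg/L

k = ln 2 / 10.5 = 0.06601 h⁻¹
Fraction remaining after one interval: e^(−kτ) = e^(−0.06601 × 13.0) = 0.4239
R = 1 / (1 − 0.4239) = 1.736
Css,max = 30.2 × 1.736 = 52.42 mg/L
Css,min = Css,max × e^(−kτ) = 52.42 × 0.4239 ≈ 22.2 mg/L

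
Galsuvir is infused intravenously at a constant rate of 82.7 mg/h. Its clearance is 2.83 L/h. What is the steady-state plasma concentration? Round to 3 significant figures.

29.2 µg/mL

Css = infusion rate / CL = 82.7 / 2.83 ≈ 29.2 µg/mL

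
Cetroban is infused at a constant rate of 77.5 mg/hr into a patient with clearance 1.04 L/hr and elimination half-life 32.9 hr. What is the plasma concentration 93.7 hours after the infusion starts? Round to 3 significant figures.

64.2 mg/L

Css = rate / CL = 77.5 / 1.04 = 74.52 mg/L
k = ln 2 / 32.9 = 0.02107 hr⁻¹
C(t) = Css (1 − e^(−kt)) = 74.52 × (1 − e^(−1.974)) = 74.52 × 0.8611 ≈ 64.2 mg/L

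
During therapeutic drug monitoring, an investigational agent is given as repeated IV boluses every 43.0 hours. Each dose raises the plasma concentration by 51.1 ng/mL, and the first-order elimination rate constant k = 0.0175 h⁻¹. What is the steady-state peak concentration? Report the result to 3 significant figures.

Fraction remaining after one interval: e^(−kτ) = e^(−0.01750 × 43.0) = 0.4712
R = 1 / (1 − 0.4712) = 1.891
Css,max = 51.1 × 1.891 ≈ 96.6 ng/mL

96.6 ng/mL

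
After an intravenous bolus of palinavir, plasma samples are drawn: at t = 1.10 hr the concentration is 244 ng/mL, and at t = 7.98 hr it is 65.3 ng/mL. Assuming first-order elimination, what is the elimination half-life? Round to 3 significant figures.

3.62 hours

k = ln(C₁/C₂) / (t₂ − t₁) = ln(244/65.3) / (7.98 − 1.10)
  = 1.318 / 6.880 = 0.1916 hr⁻¹
t½ = ln 2 / k = ln 2 / 0.1916 ≈ 3.62 hours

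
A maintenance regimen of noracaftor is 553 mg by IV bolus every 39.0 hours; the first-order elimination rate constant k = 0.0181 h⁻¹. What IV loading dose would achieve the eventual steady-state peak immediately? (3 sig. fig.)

1090 mg

Accumulation ratio R = 1 / (1 − e^(−kτ)) = 1 / (1 − e^(−0.01810×39.0)) = 1 / (1 − 0.4937) = 1.975
Loading dose = maintenance dose × R = 553 × 1.975 ≈ 1090 mg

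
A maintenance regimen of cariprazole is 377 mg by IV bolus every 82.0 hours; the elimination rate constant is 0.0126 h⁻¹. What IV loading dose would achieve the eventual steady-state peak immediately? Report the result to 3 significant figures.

585 mg

Accumulation ratio R = 1 / (1 − e^(−kτ)) = 1 / (1 − e^(−0.01260×82.0)) = 1 / (1 − 0.3559) = 1.552
Loading dose = maintenance dose × R = 377 × 1.552 ≈ 585 mg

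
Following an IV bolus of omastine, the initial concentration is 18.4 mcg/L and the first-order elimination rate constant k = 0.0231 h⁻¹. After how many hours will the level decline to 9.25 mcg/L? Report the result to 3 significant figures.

29.8 hours

C(t) = C₀ e^(−kt)  ⇒  t = ln(C₀/C) / k
t = ln(18.4/9.25) / 0.02310 = 0.6877 / 0.02310 ≈ 29.8 hours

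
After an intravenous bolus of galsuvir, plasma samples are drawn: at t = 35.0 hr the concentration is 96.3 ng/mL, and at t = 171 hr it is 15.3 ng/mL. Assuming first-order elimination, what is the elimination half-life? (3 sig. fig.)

k = ln(C₁/C₂) / (t₂ − t₁) = ln(96.3/15.3) / (171 − 35.0)
  = 1.840 / 136.0 = 0.01353 hr⁻¹
t½ = ln 2 / k = ln 2 / 0.01353 ≈ 51.2 hours

51.2 hours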